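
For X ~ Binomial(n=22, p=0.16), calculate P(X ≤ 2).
0.292934

We have X ~ Binomial(n=22, p=0.16).

The CDF gives us P(X ≤ k).

Using the CDF:
P(X ≤ 2) = 0.292934

This means there's approximately a 29.3% chance that X is at most 2.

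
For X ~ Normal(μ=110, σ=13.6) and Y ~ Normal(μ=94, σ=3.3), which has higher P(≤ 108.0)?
Y has higher probability (P(Y ≤ 108.0) = 1.0000 > P(X ≤ 108.0) = 0.4415)

Compute P(≤ 108.0) for each distribution:

X ~ Normal(μ=110, σ=13.6):
P(X ≤ 108.0) = 0.4415

Y ~ Normal(μ=94, σ=3.3):
P(Y ≤ 108.0) = 1.0000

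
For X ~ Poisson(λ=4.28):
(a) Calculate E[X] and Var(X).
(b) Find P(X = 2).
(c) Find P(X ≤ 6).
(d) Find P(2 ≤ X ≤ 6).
(a) E[X] = 4.2800, Var(X) = 4.2800
(b) P(X = 2) = 0.126788
(c) P(X ≤ 6) = 0.858163
(d) P(2 ≤ X ≤ 6) = 0.785074

We have X ~ Poisson(λ=4.28).

(a) Moments:
E[X] = 4.2800
Var(X) = 4.2800
σ = √Var(X) = 2.0688

(b) Point probability using PMF:
P(X = 2) = 0.126788

(c) Cumulative probability using CDF:
P(X ≤ 6) = F(6) = 0.858163

(d) Range probability:
P(2 ≤ X ≤ 6) = P(X ≤ 6) - P(X ≤ 1)
                   = F(6) - F(1)
                   = 0.858163 - 0.073089
                   = 0.785074

This means approximately 78.5% of outcomes fall in the interval [2, 6].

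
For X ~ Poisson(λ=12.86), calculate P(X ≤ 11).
0.367524

We have X ~ Poisson(λ=12.86).

The CDF gives us P(X ≤ k).

Using the CDF:
P(X ≤ 11) = 0.367524

This means there's approximately a 36.8% chance that X is at most 11.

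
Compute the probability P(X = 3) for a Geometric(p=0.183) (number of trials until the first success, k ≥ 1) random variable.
0.122150

We have X ~ Geometric(p=0.183) (number of trials until the first success, k ≥ 1).

For a Geometric distribution, the PMF gives us the probability of each outcome.

Using the PMF formula:
P(X = 3) = 0.122150

Rounded to 4 decimal places: 0.1222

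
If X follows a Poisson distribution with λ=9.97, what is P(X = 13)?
0.072250

We have X ~ Poisson(λ=9.97).

For a Poisson distribution, the PMF gives us the probability of each outcome.

Using the PMF formula:
P(X = 13) = 0.072250

Rounded to 4 decimal places: 0.0723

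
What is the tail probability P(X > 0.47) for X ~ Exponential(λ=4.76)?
0.106757

We have X ~ Exponential(λ=4.76).

P(X > 0.47) = 1 - P(X ≤ 0.47)
                = 1 - F(0.47)
                = 1 - 0.893243
                = 0.106757

So there's approximately a 10.7% chance that X exceeds 0.47.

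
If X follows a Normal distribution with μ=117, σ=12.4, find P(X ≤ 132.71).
0.897411

We have X ~ Normal(μ=117, σ=12.4).

The CDF gives us P(X ≤ k).

Using the CDF:
P(X ≤ 132.71) = 0.897411

This means there's approximately a 89.7% chance that X is at most 132.71.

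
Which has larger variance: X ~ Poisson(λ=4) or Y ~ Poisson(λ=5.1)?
Y has larger variance (5.1000 > 4.0000)

Compute the variance for each distribution:

X ~ Poisson(λ=4):
Var(X) = 4.0000

Y ~ Poisson(λ=5.1):
Var(Y) = 5.1000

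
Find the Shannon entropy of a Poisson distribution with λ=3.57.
2.0258 nats

We have X ~ Poisson(λ=3.57).

The Shannon entropy measures the uncertainty or information content of the distribution.

For a Poisson distribution with λ=3.57:
H(X) = 2.0258 nats

(In bits, this would be 2.9227 bits.)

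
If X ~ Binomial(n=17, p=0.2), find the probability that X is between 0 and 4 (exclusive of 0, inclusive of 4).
0.735705

We have X ~ Binomial(n=17, p=0.2).

To find P(0 < X ≤ 4), we use:
P(0 < X ≤ 4) = P(X ≤ 4) - P(X ≤ 0)
                 = F(4) - F(0)
                 = 0.758223 - 0.022518
                 = 0.735705

So there's approximately a 73.6% chance that X falls in this range.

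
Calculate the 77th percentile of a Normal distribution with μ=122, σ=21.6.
137.9591

We have X ~ Normal(μ=122, σ=21.6).

We want to find x such that P(X ≤ x) = 0.77.

This is the 77th percentile, which means 77% of values fall below this point.

Using the inverse CDF (quantile function):
x = F⁻¹(0.77) = 137.9591

Verification: P(X ≤ 137.9591) = 0.77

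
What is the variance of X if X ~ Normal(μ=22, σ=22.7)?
515.2900

We have X ~ Normal(μ=22, σ=22.7).

For a Normal distribution with μ=22, σ=22.7:
Var(X) = 515.2900

The variance measures the spread of the distribution around the mean.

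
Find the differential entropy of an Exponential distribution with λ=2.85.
-0.0473 nats

We have X ~ Exponential(λ=2.85).

The differential entropy measures the uncertainty or information content of the distribution.

For an Exponential distribution with λ=2.85:
h(X) = -0.0473 nats

(In bits, this would be -0.0683 bits.)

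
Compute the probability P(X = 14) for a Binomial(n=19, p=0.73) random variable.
0.203631

We have X ~ Binomial(n=19, p=0.73).

For a Binomial distribution, the PMF gives us the probability of each outcome.

Using the PMF formula:
P(X = 14) = 0.203631

Rounded to 4 decimal places: 0.2036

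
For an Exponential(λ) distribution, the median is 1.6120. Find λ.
λ = 0.4300

For X ~ Exponential(λ), the CDF is F(x) = 1 - e^(-λx).
The median m satisfies F(m) = 0.5:
1 - e^(-λm) = 0.5
e^(-λm) = 0.5
λm = ln(2)
m = ln(2) / λ

Given m = 1.6120:
λ = ln(2) / 1.6120 = 0.693147 / 1.6120 = 0.4300

Verification: ln(2) / 0.4300 = 1.6120 ✓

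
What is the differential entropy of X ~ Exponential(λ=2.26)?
0.1846 nats

We have X ~ Exponential(λ=2.26).

The differential entropy measures the uncertainty or information content of the distribution.

For an Exponential distribution with λ=2.26:
h(X) = 0.1846 nats

(In bits, this would be 0.2664 bits.)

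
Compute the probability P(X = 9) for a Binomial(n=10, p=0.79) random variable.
0.251688

We have X ~ Binomial(n=10, p=0.79).

For a Binomial distribution, the PMF gives us the probability of each outcome.

Using the PMF formula:
P(X = 9) = 0.251688

Rounded to 4 decimal places: 0.2517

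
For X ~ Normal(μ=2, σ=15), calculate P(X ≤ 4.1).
0.555670

We have X ~ Normal(μ=2, σ=15).

The CDF gives us P(X ≤ k).

Using the CDF:
P(X ≤ 4.1) = 0.555670

This means there's approximately a 55.6% chance that X is at most 4.1.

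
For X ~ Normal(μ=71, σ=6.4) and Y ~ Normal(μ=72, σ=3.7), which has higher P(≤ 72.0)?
X has higher probability (P(X ≤ 72.0) = 0.5621 > P(Y ≤ 72.0) = 0.5000)

Compute P(≤ 72.0) for each distribution:

X ~ Normal(μ=71, σ=6.4):
P(X ≤ 72.0) = 0.5621

Y ~ Normal(μ=72, σ=3.7):
P(Y ≤ 72.0) = 0.5000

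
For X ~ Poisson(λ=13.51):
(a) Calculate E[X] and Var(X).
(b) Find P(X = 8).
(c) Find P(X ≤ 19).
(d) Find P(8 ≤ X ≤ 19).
(a) E[X] = 13.5100, Var(X) = 13.5100
(b) P(X = 8) = 0.037360
(c) P(X ≤ 19) = 0.941790
(d) P(8 ≤ X ≤ 19) = 0.900528

We have X ~ Poisson(λ=13.51).

(a) Moments:
E[X] = 13.5100
Var(X) = 13.5100
σ = √Var(X) = 3.6756

(b) Point probability using PMF:
P(X = 8) = 0.037360

(c) Cumulative probability using CDF:
P(X ≤ 19) = F(19) = 0.941790

(d) Range probability:
P(8 ≤ X ≤ 19) = P(X ≤ 19) - P(X ≤ 7)
                   = F(19) - F(7)
                   = 0.941790 - 0.041261
                   = 0.900528

This means approximately 90.1% of outcomes fall in the interval [8, 19].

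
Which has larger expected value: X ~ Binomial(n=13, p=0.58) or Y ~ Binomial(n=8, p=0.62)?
X has larger mean (7.5400 > 4.9600)

Compute the expected value for each distribution:

X ~ Binomial(n=13, p=0.58):
E[X] = 7.5400

Y ~ Binomial(n=8, p=0.62):
E[Y] = 4.9600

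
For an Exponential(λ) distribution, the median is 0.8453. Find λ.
λ = 0.8200

For X ~ Exponential(λ), the CDF is F(x) = 1 - e^(-λx).
The median m satisfies F(m) = 0.5:
1 - e^(-λm) = 0.5
e^(-λm) = 0.5
λm = ln(2)
m = ln(2) / λ

Given m = 0.8453:
λ = ln(2) / 0.8453 = 0.693147 / 0.8453 = 0.8200

Verification: ln(2) / 0.8200 = 0.8453 ✓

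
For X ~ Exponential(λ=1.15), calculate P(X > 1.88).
0.115095

We have X ~ Exponential(λ=1.15).

P(X > 1.88) = 1 - P(X ≤ 1.88)
                = 1 - F(1.88)
                = 1 - 0.884905
                = 0.115095

So there's approximately a 11.5% chance that X exceeds 1.88.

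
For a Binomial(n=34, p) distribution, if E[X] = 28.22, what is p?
p = 0.83

For a Binomial(n, p) distribution:
E[X] = n × p

Given n = 34 and E[X] = 28.22:
28.22 = 34 × p
p = 28.22 / 34 = 0.83

Verification: Binomial(34, 0.83) has E[X] = 28.22 ✓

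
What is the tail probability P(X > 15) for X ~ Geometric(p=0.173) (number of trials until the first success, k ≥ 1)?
0.057887

We have X ~ Geometric(p=0.173) (number of trials until the first success, k ≥ 1).

P(X > 15) = 1 - P(X ≤ 15)
                = 1 - F(15)
                = 1 - 0.942113
                = 0.057887

So there's approximately a 5.8% chance that X exceeds 15.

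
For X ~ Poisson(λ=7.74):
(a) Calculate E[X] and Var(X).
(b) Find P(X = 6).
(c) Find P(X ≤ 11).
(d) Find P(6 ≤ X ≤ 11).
(a) E[X] = 7.7400, Var(X) = 7.7400
(b) P(X = 6) = 0.129919
(c) P(X ≤ 11) = 0.905925
(d) P(6 ≤ X ≤ 11) = 0.689695

We have X ~ Poisson(λ=7.74).

(a) Moments:
E[X] = 7.7400
Var(X) = 7.7400
σ = √Var(X) = 2.7821

(b) Point probability using PMF:
P(X = 6) = 0.129919

(c) Cumulative probability using CDF:
P(X ≤ 11) = F(11) = 0.905925

(d) Range probability:
P(6 ≤ X ≤ 11) = P(X ≤ 11) - P(X ≤ 5)
                   = F(11) - F(5)
                   = 0.905925 - 0.216230
                   = 0.689695

This means approximately 69.0% of outcomes fall in the interval [6, 11].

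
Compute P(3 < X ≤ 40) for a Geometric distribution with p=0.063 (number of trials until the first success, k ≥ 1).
0.748597

We have X ~ Geometric(p=0.063) (number of trials until the first success, k ≥ 1).

To find P(3 < X ≤ 40), we use:
P(3 < X ≤ 40) = P(X ≤ 40) - P(X ≤ 3)
                 = F(40) - F(3)
                 = 0.925940 - 0.177343
                 = 0.748597

So there's approximately a 74.9% chance that X falls in this range.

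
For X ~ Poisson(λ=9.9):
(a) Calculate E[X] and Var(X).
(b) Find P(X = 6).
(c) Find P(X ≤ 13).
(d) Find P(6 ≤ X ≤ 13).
(a) E[X] = 9.9000, Var(X) = 9.9000
(b) P(X = 6) = 0.065609
(c) P(X ≤ 13) = 0.871645
(d) P(6 ≤ X ≤ 13) = 0.800680

We have X ~ Poisson(λ=9.9).

(a) Moments:
E[X] = 9.9000
Var(X) = 9.9000
σ = √Var(X) = 3.1464

(b) Point probability using PMF:
P(X = 6) = 0.065609

(c) Cumulative probability using CDF:
P(X ≤ 13) = F(13) = 0.871645

(d) Range probability:
P(6 ≤ X ≤ 13) = P(X ≤ 13) - P(X ≤ 5)
                   = F(13) - F(5)
                   = 0.871645 - 0.070965
                   = 0.800680

This means approximately 80.1% of outcomes fall in the interval [6, 13].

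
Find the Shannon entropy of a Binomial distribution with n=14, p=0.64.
2.0014 nats

We have X ~ Binomial(n=14, p=0.64).

The Shannon entropy measures the uncertainty or information content of the distribution.

For a Binomial distribution with n=14, p=0.64:
H(X) = 2.0014 nats

(In bits, this would be 2.8875 bits.)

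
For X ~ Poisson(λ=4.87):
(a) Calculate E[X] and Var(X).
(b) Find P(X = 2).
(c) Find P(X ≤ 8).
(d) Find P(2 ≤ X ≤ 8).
(a) E[X] = 4.8700, Var(X) = 4.8700
(b) P(X = 2) = 0.090994
(c) P(X ≤ 8) = 0.940063
(d) P(2 ≤ X ≤ 8) = 0.895020

We have X ~ Poisson(λ=4.87).

(a) Moments:
E[X] = 4.8700
Var(X) = 4.8700
σ = √Var(X) = 2.2068

(b) Point probability using PMF:
P(X = 2) = 0.090994

(c) Cumulative probability using CDF:
P(X ≤ 8) = F(8) = 0.940063

(d) Range probability:
P(2 ≤ X ≤ 8) = P(X ≤ 8) - P(X ≤ 1)
                   = F(8) - F(1)
                   = 0.940063 - 0.045043
                   = 0.895020

This means approximately 89.5% of outcomes fall in the interval [2, 8].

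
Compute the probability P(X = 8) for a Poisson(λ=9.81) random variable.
0.116789

We have X ~ Poisson(λ=9.81).

For a Poisson distribution, the PMF gives us the probability of each outcome.

Using the PMF formula:
P(X = 8) = 0.116789

Rounded to 4 decimal places: 0.1168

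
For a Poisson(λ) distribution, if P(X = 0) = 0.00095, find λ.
λ = 6.9590

For a Poisson(λ) distribution, the PMF at 0 is:
P(X = 0) = λ^0 e^(-λ) / 0! = e^(-λ)

Given P(X = 0) = 0.00095:
e^(-λ) = 0.00095
-λ = ln(0.00095)
λ = -ln(0.00095) = 6.9590

Verification: e^(-6.9590) = 0.00095 ✓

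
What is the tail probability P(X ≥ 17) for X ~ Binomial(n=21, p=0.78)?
0.495096

We have X ~ Binomial(n=21, p=0.78).

For discrete distributions, P(X ≥ 17) = 1 - P(X ≤ 16).

P(X ≤ 16) = 0.504904
P(X ≥ 17) = 1 - 0.504904 = 0.495096

So there's approximately a 49.5% chance that X is at least 17.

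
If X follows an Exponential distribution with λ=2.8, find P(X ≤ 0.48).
0.739200

We have X ~ Exponential(λ=2.8).

The CDF gives us P(X ≤ k).

Using the CDF:
P(X ≤ 0.48) = 0.739200

This means there's approximately a 73.9% chance that X is at most 0.48.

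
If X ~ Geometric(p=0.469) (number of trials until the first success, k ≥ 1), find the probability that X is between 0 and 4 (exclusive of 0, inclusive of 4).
0.920498

We have X ~ Geometric(p=0.469) (number of trials until the first success, k ≥ 1).

To find P(0 < X ≤ 4), we use:
P(0 < X ≤ 4) = P(X ≤ 4) - P(X ≤ 0)
                 = F(4) - F(0)
                 = 0.920498 - 0.000000
                 = 0.920498

So there's approximately a 92.0% chance that X falls in this range.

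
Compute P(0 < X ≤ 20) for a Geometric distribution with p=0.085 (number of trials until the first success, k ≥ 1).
0.830792

We have X ~ Geometric(p=0.085) (number of trials until the first success, k ≥ 1).

To find P(0 < X ≤ 20), we use:
P(0 < X ≤ 20) = P(X ≤ 20) - P(X ≤ 0)
                 = F(20) - F(0)
                 = 0.830792 - 0.000000
                 = 0.830792

So there's approximately a 83.1% chance that X falls in this range.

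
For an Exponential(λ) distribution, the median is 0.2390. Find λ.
λ = 2.9002

For X ~ Exponential(λ), the CDF is F(x) = 1 - e^(-λx).
The median m satisfies F(m) = 0.5:
1 - e^(-λm) = 0.5
e^(-λm) = 0.5
λm = ln(2)
m = ln(2) / λ

Given m = 0.2390:
λ = ln(2) / 0.2390 = 0.693147 / 0.2390 = 2.9002

Verification: ln(2) / 2.9002 = 0.2390 ✓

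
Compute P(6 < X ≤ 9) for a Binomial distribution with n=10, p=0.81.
0.774497

We have X ~ Binomial(n=10, p=0.81).

To find P(6 < X ≤ 9), we use:
P(6 < X ≤ 9) = P(X ≤ 9) - P(X ≤ 6)
                 = F(9) - F(6)
                 = 0.878423 - 0.103926
                 = 0.774497

So there's approximately a 77.4% chance that X falls in this range.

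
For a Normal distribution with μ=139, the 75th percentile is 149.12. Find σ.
σ = 15.0039

For X ~ Normal(μ, σ), the p-th percentile satisfies x = μ + z_p × σ,
where z_p = Φ⁻¹(p) is the standard normal quantile.

Step 1: z_{0.75} = Φ⁻¹(0.75) = 0.6745

Step 2: Solve for σ:
149.12 = 139 + 0.6745 × σ
σ = (149.12 - 139) / 0.6745
σ = 10.12 / 0.6745
σ = 15.0039

Verification: μ + z × σ = 139 + 0.6745 × 15.0039 = 149.12 ✓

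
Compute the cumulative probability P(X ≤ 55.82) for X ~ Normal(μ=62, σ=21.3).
0.385854

We have X ~ Normal(μ=62, σ=21.3).

The CDF gives us P(X ≤ k).

Using the CDF:
P(X ≤ 55.82) = 0.385854

This means there's approximately a 38.6% chance that X is at most 55.82.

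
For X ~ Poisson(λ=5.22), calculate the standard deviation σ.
2.2847

We have X ~ Poisson(λ=5.22).

For a Poisson distribution with λ=5.22:
σ = √Var(X) = 2.2847

The standard deviation is the square root of the variance.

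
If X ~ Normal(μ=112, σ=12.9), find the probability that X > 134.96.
0.037551

We have X ~ Normal(μ=112, σ=12.9).

P(X > 134.96) = 1 - P(X ≤ 134.96)
                = 1 - F(134.96)
                = 1 - 0.962449
                = 0.037551

So there's approximately a 3.8% chance that X exceeds 134.96.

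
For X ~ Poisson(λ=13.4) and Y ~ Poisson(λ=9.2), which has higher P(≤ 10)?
Y has higher probability (P(Y ≤ 10) = 0.6820 > P(X ≤ 10) = 0.2189)

Compute P(≤ 10) for each distribution:

X ~ Poisson(λ=13.4):
P(X ≤ 10) = 0.2189

Y ~ Poisson(λ=9.2):
P(Y ≤ 10) = 0.6820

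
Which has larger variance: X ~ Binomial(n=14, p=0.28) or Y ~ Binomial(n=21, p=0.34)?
Y has larger variance (4.7124 > 2.8224)

Compute the variance for each distribution:

X ~ Binomial(n=14, p=0.28):
Var(X) = 2.8224

Y ~ Binomial(n=21, p=0.34):
Var(Y) = 4.7124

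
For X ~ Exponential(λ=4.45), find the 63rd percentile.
0.2234

We have X ~ Exponential(λ=4.45).

We want to find x such that P(X ≤ x) = 0.63.

This is the 63rd percentile, which means 63% of values fall below this point.

Using the inverse CDF (quantile function):
x = F⁻¹(0.63) = 0.2234

Verification: P(X ≤ 0.2234) = 0.63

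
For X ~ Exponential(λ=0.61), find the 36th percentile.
0.7316

We have X ~ Exponential(λ=0.61).

We want to find x such that P(X ≤ x) = 0.36.

This is the 36th percentile, which means 36% of values fall below this point.

Using the inverse CDF (quantile function):
x = F⁻¹(0.36) = 0.7316

Verification: P(X ≤ 0.7316) = 0.36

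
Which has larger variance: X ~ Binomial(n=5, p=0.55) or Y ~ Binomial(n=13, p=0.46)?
Y has larger variance (3.2292 > 1.2375)

Compute the variance for each distribution:

X ~ Binomial(n=5, p=0.55):
Var(X) = 1.2375

Y ~ Binomial(n=13, p=0.46):
Var(Y) = 3.2292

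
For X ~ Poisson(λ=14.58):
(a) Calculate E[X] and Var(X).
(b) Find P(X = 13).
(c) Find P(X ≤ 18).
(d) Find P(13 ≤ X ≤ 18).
(a) E[X] = 14.5800, Var(X) = 14.5800
(b) P(X = 13) = 0.100590
(c) P(X ≤ 18) = 0.847851
(d) P(13 ≤ X ≤ 18) = 0.543995

We have X ~ Poisson(λ=14.58).

(a) Moments:
E[X] = 14.5800
Var(X) = 14.5800
σ = √Var(X) = 3.8184

(b) Point probability using PMF:
P(X = 13) = 0.100590

(c) Cumulative probability using CDF:
P(X ≤ 18) = F(18) = 0.847851

(d) Range probability:
P(13 ≤ X ≤ 18) = P(X ≤ 18) - P(X ≤ 12)
                   = F(18) - F(12)
                   = 0.847851 - 0.303856
                   = 0.543995

This means approximately 54.4% of outcomes fall in the interval [13, 18].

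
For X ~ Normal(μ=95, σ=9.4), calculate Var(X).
88.3600

We have X ~ Normal(μ=95, σ=9.4).

For a Normal distribution with μ=95, σ=9.4:
Var(X) = 88.3600

The variance measures the spread of the distribution around the mean.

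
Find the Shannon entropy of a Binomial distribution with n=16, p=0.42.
2.0981 nats

We have X ~ Binomial(n=16, p=0.42).

The Shannon entropy measures the uncertainty or information content of the distribution.

For a Binomial distribution with n=16, p=0.42:
H(X) = 2.0981 nats

(In bits, this would be 3.0269 bits.)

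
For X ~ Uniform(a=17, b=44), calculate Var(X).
60.7500

We have X ~ Uniform(a=17, b=44).

For a Uniform distribution with a=17, b=44:
Var(X) = 60.7500

The variance measures the spread of the distribution around the mean.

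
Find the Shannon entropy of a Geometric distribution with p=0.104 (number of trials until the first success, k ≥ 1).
3.2095 nats

We have X ~ Geometric(p=0.104) (number of trials until the first success, k ≥ 1).

The Shannon entropy measures the uncertainty or information content of the distribution.

For a Geometric distribution with p=0.104 (number of trials until the first success, k ≥ 1):
H(X) = 3.2095 nats

(In bits, this would be 4.6303 bits.)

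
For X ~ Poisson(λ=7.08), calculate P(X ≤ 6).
0.437860

We have X ~ Poisson(λ=7.08).

The CDF gives us P(X ≤ k).

Using the CDF:
P(X ≤ 6) = 0.437860

This means there's approximately a 43.8% chance that X is at most 6.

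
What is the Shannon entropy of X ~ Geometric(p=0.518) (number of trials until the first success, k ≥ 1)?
1.3369 nats

We have X ~ Geometric(p=0.518) (number of trials until the first success, k ≥ 1).

The Shannon entropy measures the uncertainty or information content of the distribution.

For a Geometric distribution with p=0.518 (number of trials until the first success, k ≥ 1):
H(X) = 1.3369 nats

(In bits, this would be 1.9287 bits.)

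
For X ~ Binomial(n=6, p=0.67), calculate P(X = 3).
0.216170

We have X ~ Binomial(n=6, p=0.67).

For a Binomial distribution, the PMF gives us the probability of each outcome.

Using the PMF formula:
P(X = 3) = 0.216170

Rounded to 4 decimal places: 0.2162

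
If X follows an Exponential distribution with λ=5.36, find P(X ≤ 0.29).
0.788684

We have X ~ Exponential(λ=5.36).

The CDF gives us P(X ≤ k).

Using the CDF:
P(X ≤ 0.29) = 0.788684

This means there's approximately a 78.9% chance that X is at most 0.29.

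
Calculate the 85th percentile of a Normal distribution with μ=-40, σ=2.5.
-37.4089

We have X ~ Normal(μ=-40, σ=2.5).

We want to find x such that P(X ≤ x) = 0.85.

This is the 85th percentile, which means 85% of values fall below this point.

Using the inverse CDF (quantile function):
x = F⁻¹(0.85) = -37.4089

Verification: P(X ≤ -37.4089) = 0.85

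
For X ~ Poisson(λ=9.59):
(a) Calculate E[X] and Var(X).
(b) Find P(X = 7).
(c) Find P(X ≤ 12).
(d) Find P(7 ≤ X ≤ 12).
(a) E[X] = 9.5900, Var(X) = 9.5900
(b) P(X = 7) = 0.101255
(c) P(X ≤ 12) = 0.828741
(d) P(7 ≤ X ≤ 12) = 0.670556

We have X ~ Poisson(λ=9.59).

(a) Moments:
E[X] = 9.5900
Var(X) = 9.5900
σ = √Var(X) = 3.0968

(b) Point probability using PMF:
P(X = 7) = 0.101255

(c) Cumulative probability using CDF:
P(X ≤ 12) = F(12) = 0.828741

(d) Range probability:
P(7 ≤ X ≤ 12) = P(X ≤ 12) - P(X ≤ 6)
                   = F(12) - F(6)
                   = 0.828741 - 0.158185
                   = 0.670556

This means approximately 67.1% of outcomes fall in the interval [7, 12].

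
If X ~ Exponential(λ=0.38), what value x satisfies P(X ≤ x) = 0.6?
2.4113

We have X ~ Exponential(λ=0.38).

We want to find x such that P(X ≤ x) = 0.6.

This is the 60th percentile, which means 60% of values fall below this point.

Using the inverse CDF (quantile function):
x = F⁻¹(0.6) = 2.4113

Verification: P(X ≤ 2.4113) = 0.6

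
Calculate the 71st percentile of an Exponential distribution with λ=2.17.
0.5704

We have X ~ Exponential(λ=2.17).

We want to find x such that P(X ≤ x) = 0.71.

This is the 71st percentile, which means 71% of values fall below this point.

Using the inverse CDF (quantile function):
x = F⁻¹(0.71) = 0.5704

Verification: P(X ≤ 0.5704) = 0.71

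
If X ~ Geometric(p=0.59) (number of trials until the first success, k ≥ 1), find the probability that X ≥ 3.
0.168100

We have X ~ Geometric(p=0.59) (number of trials until the first success, k ≥ 1).

For discrete distributions, P(X ≥ 3) = 1 - P(X ≤ 2).

P(X ≤ 2) = 0.831900
P(X ≥ 3) = 1 - 0.831900 = 0.168100

So there's approximately a 16.8% chance that X is at least 3.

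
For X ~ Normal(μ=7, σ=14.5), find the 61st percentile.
11.0501

We have X ~ Normal(μ=7, σ=14.5).

We want to find x such that P(X ≤ x) = 0.61.

This is the 61st percentile, which means 61% of values fall below this point.

Using the inverse CDF (quantile function):
x = F⁻¹(0.61) = 11.0501

Verification: P(X ≤ 11.0501) = 0.61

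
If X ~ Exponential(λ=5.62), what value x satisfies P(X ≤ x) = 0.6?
0.1630

We have X ~ Exponential(λ=5.62).

We want to find x such that P(X ≤ x) = 0.6.

This is the 60th percentile, which means 60% of values fall below this point.

Using the inverse CDF (quantile function):
x = F⁻¹(0.6) = 0.1630

Verification: P(X ≤ 0.1630) = 0.6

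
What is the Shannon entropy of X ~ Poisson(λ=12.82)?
2.6877 nats

We have X ~ Poisson(λ=12.82).

The Shannon entropy measures the uncertainty or information content of the distribution.

For a Poisson distribution with λ=12.82:
H(X) = 2.6877 nats

(In bits, this would be 3.8775 bits.)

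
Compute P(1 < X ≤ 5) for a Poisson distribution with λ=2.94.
0.713719

We have X ~ Poisson(λ=2.94).

To find P(1 < X ≤ 5), we use:
P(1 < X ≤ 5) = P(X ≤ 5) - P(X ≤ 1)
                 = F(5) - F(1)
                 = 0.922010 - 0.208291
                 = 0.713719

So there's approximately a 71.4% chance that X falls in this range.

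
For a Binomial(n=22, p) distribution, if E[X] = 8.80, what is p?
p = 0.4

For a Binomial(n, p) distribution:
E[X] = n × p

Given n = 22 and E[X] = 8.80:
8.80 = 22 × p
p = 8.80 / 22 = 0.4

Verification: Binomial(22, 0.4) has E[X] = 8.80 ✓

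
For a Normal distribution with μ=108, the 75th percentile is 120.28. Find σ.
σ = 18.2064

For X ~ Normal(μ, σ), the p-th percentile satisfies x = μ + z_p × σ,
where z_p = Φ⁻¹(p) is the standard normal quantile.

Step 1: z_{0.75} = Φ⁻¹(0.75) = 0.6745

Step 2: Solve for σ:
120.28 = 108 + 0.6745 × σ
σ = (120.28 - 108) / 0.6745
σ = 12.28 / 0.6745
σ = 18.2064

Verification: μ + z × σ = 108 + 0.6745 × 18.2064 = 120.28 ✓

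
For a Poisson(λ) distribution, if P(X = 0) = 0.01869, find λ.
λ = 3.9798

For a Poisson(λ) distribution, the PMF at 0 is:
P(X = 0) = λ^0 e^(-λ) / 0! = e^(-λ)

Given P(X = 0) = 0.01869:
e^(-λ) = 0.01869
-λ = ln(0.01869)
λ = -ln(0.01869) = 3.9798

Verification: e^(-3.9798) = 0.01869 ✓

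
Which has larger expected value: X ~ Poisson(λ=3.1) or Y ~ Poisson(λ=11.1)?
Y has larger mean (11.1000 > 3.1000)

Compute the expected value for each distribution:

X ~ Poisson(λ=3.1):
E[X] = 3.1000

Y ~ Poisson(λ=11.1):
E[Y] = 11.1000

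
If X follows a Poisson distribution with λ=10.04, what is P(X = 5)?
0.037083

We have X ~ Poisson(λ=10.04).

For a Poisson distribution, the PMF gives us the probability of each outcome.

Using the PMF formula:
P(X = 5) = 0.037083

Rounded to 4 decimal places: 0.0371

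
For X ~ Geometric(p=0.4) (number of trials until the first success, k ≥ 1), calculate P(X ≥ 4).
0.216000

We have X ~ Geometric(p=0.4) (number of trials until the first success, k ≥ 1).

For discrete distributions, P(X ≥ 4) = 1 - P(X ≤ 3).

P(X ≤ 3) = 0.784000
P(X ≥ 4) = 1 - 0.784000 = 0.216000

So there's approximately a 21.6% chance that X is at least 4.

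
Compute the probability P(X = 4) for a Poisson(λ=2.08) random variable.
0.097434

We have X ~ Poisson(λ=2.08).

For a Poisson distribution, the PMF gives us the probability of each outcome.

Using the PMF formula:
P(X = 4) = 0.097434

Rounded to 4 decimal places: 0.0974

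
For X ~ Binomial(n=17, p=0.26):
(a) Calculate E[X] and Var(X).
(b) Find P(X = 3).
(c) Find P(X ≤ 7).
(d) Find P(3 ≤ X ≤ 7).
(a) E[X] = 4.4200, Var(X) = 3.2708
(b) P(X = 3) = 0.176471
(c) P(X ≤ 7) = 0.950119
(d) P(3 ≤ X ≤ 7) = 0.807945

We have X ~ Binomial(n=17, p=0.26).

(a) Moments:
E[X] = 4.4200
Var(X) = 3.2708
σ = √Var(X) = 1.8085

(b) Point probability using PMF:
P(X = 3) = 0.176471

(c) Cumulative probability using CDF:
P(X ≤ 7) = F(7) = 0.950119

(d) Range probability:
P(3 ≤ X ≤ 7) = P(X ≤ 7) - P(X ≤ 2)
                   = F(7) - F(2)
                   = 0.950119 - 0.142174
                   = 0.807945

This means approximately 80.8% of outcomes fall in the interval [3, 7].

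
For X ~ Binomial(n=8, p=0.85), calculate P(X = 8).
0.272491

We have X ~ Binomial(n=8, p=0.85).

For a Binomial distribution, the PMF gives us the probability of each outcome.

Using the PMF formula:
P(X = 8) = 0.272491

Rounded to 4 decimal places: 0.2725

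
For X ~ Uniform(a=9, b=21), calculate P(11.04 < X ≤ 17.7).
0.555000

We have X ~ Uniform(a=9, b=21).

To find P(11.04 < X ≤ 17.7), we use:
P(11.04 < X ≤ 17.7) = P(X ≤ 17.7) - P(X ≤ 11.04)
                 = F(17.7) - F(11.04)
                 = 0.725000 - 0.170000
                 = 0.555000

So there's approximately a 55.5% chance that X falls in this range.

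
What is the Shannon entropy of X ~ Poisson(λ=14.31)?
2.7434 nats

We have X ~ Poisson(λ=14.31).

The Shannon entropy measures the uncertainty or information content of the distribution.

For a Poisson distribution with λ=14.31:
H(X) = 2.7434 nats

(In bits, this would be 3.9578 bits.)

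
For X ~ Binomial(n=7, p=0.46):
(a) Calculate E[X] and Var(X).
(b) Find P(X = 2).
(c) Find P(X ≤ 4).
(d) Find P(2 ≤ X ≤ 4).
(a) E[X] = 3.2200, Var(X) = 1.7388
(b) P(X = 2) = 0.204035
(c) P(X ≤ 4) = 0.833705
(d) P(2 ≤ X ≤ 4) = 0.740477

We have X ~ Binomial(n=7, p=0.46).

(a) Moments:
E[X] = 3.2200
Var(X) = 1.7388
σ = √Var(X) = 1.3186

(b) Point probability using PMF:
P(X = 2) = 0.204035

(c) Cumulative probability using CDF:
P(X ≤ 4) = F(4) = 0.833705

(d) Range probability:
P(2 ≤ X ≤ 4) = P(X ≤ 4) - P(X ≤ 1)
                   = F(4) - F(1)
                   = 0.833705 - 0.093229
                   = 0.740477

This means approximately 74.0% of outcomes fall in the interval [2, 4].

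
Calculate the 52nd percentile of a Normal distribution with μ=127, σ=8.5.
127.4263

We have X ~ Normal(μ=127, σ=8.5).

We want to find x such that P(X ≤ x) = 0.52.

This is the 52nd percentile, which means 52% of values fall below this point.

Using the inverse CDF (quantile function):
x = F⁻¹(0.52) = 127.4263

Verification: P(X ≤ 127.4263) = 0.52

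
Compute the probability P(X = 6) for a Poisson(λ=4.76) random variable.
0.138378

We have X ~ Poisson(λ=4.76).

For a Poisson distribution, the PMF gives us the probability of each outcome.

Using the PMF formula:
P(X = 6) = 0.138378

Rounded to 4 decimal places: 0.1384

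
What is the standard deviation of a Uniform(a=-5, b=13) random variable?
5.1962

We have X ~ Uniform(a=-5, b=13).

For a Uniform distribution with a=-5, b=13:
σ = √Var(X) = 5.1962

The standard deviation is the square root of the variance.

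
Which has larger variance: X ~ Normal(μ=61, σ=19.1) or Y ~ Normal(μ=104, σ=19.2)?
Y has larger variance (368.6400 > 364.8100)

Compute the variance for each distribution:

X ~ Normal(μ=61, σ=19.1):
Var(X) = 364.8100

Y ~ Normal(μ=104, σ=19.2):
Var(Y) = 368.6400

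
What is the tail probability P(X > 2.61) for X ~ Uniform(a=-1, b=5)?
0.398333

We have X ~ Uniform(a=-1, b=5).

P(X > 2.61) = 1 - P(X ≤ 2.61)
                = 1 - F(2.61)
                = 1 - 0.601667
                = 0.398333

So there's approximately a 39.8% chance that X exceeds 2.61.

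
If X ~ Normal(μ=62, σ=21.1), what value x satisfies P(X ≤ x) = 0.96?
98.9395

We have X ~ Normal(μ=62, σ=21.1).

We want to find x such that P(X ≤ x) = 0.96.

This is the 96th percentile, which means 96% of values fall below this point.

Using the inverse CDF (quantile function):
x = F⁻¹(0.96) = 98.9395

Verification: P(X ≤ 98.9395) = 0.96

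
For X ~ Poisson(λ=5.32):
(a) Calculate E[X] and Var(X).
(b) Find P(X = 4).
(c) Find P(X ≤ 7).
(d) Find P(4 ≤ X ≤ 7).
(a) E[X] = 5.3200, Var(X) = 5.3200
(b) P(X = 4) = 0.163301
(c) P(X ≤ 7) = 0.831142
(d) P(4 ≤ X ≤ 7) = 0.608199

We have X ~ Poisson(λ=5.32).

(a) Moments:
E[X] = 5.3200
Var(X) = 5.3200
σ = √Var(X) = 2.3065

(b) Point probability using PMF:
P(X = 4) = 0.163301

(c) Cumulative probability using CDF:
P(X ≤ 7) = F(7) = 0.831142

(d) Range probability:
P(4 ≤ X ≤ 7) = P(X ≤ 7) - P(X ≤ 3)
                   = F(7) - F(3)
                   = 0.831142 - 0.222943
                   = 0.608199

This means approximately 60.8% of outcomes fall in the interval [4, 7].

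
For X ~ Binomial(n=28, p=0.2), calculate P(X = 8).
0.091735

We have X ~ Binomial(n=28, p=0.2).

For a Binomial distribution, the PMF gives us the probability of each outcome.

Using the PMF formula:
P(X = 8) = 0.091735

Rounded to 4 decimal places: 0.0917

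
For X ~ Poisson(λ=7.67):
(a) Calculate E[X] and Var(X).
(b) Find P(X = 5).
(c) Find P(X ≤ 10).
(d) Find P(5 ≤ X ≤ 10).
(a) E[X] = 7.6700, Var(X) = 7.6700
(b) P(X = 5) = 0.103218
(c) P(X ≤ 10) = 0.847238
(d) P(5 ≤ X ≤ 10) = 0.727089

We have X ~ Poisson(λ=7.67).

(a) Moments:
E[X] = 7.6700
Var(X) = 7.6700
σ = √Var(X) = 2.7695

(b) Point probability using PMF:
P(X = 5) = 0.103218

(c) Cumulative probability using CDF:
P(X ≤ 10) = F(10) = 0.847238

(d) Range probability:
P(5 ≤ X ≤ 10) = P(X ≤ 10) - P(X ≤ 4)
                   = F(10) - F(4)
                   = 0.847238 - 0.120149
                   = 0.727089

This means approximately 72.7% of outcomes fall in the interval [5, 10].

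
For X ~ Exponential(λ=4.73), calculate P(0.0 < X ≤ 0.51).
0.910391

We have X ~ Exponential(λ=4.73).

To find P(0.0 < X ≤ 0.51), we use:
P(0.0 < X ≤ 0.51) = P(X ≤ 0.51) - P(X ≤ 0.0)
                 = F(0.51) - F(0.0)
                 = 0.910391 - 0.000000
                 = 0.910391

So there's approximately a 91.0% chance that X falls in this range.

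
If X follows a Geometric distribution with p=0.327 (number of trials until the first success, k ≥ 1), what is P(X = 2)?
0.220071

We have X ~ Geometric(p=0.327) (number of trials until the first success, k ≥ 1).

For a Geometric distribution, the PMF gives us the probability of each outcome.

Using the PMF formula:
P(X = 2) = 0.220071

Rounded to 4 decimal places: 0.2201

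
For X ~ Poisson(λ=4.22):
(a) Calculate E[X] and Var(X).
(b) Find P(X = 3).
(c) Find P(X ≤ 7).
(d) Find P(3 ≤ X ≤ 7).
(a) E[X] = 4.2200, Var(X) = 4.2200
(b) P(X = 3) = 0.184104
(c) P(X ≤ 7) = 0.934676
(d) P(3 ≤ X ≤ 7) = 0.727069

We have X ~ Poisson(λ=4.22).

(a) Moments:
E[X] = 4.2200
Var(X) = 4.2200
σ = √Var(X) = 2.0543

(b) Point probability using PMF:
P(X = 3) = 0.184104

(c) Cumulative probability using CDF:
P(X ≤ 7) = F(7) = 0.934676

(d) Range probability:
P(3 ≤ X ≤ 7) = P(X ≤ 7) - P(X ≤ 2)
                   = F(7) - F(2)
                   = 0.934676 - 0.207607
                   = 0.727069

This means approximately 72.7% of outcomes fall in the interval [3, 7].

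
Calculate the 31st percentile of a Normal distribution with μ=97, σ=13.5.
90.3060

We have X ~ Normal(μ=97, σ=13.5).

We want to find x such that P(X ≤ x) = 0.31.

This is the 31st percentile, which means 31% of values fall below this point.

Using the inverse CDF (quantile function):
x = F⁻¹(0.31) = 90.3060

Verification: P(X ≤ 90.3060) = 0.31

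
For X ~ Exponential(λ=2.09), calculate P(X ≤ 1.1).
0.899641

We have X ~ Exponential(λ=2.09).

The CDF gives us P(X ≤ k).

Using the CDF:
P(X ≤ 1.1) = 0.899641

This means there's approximately a 90.0% chance that X is at most 1.1.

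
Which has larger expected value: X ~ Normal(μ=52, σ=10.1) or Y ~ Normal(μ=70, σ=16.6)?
Y has larger mean (70.0000 > 52.0000)

Compute the expected value for each distribution:

X ~ Normal(μ=52, σ=10.1):
E[X] = 52.0000

Y ~ Normal(μ=70, σ=16.6):
E[Y] = 70.0000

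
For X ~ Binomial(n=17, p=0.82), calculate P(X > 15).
0.162126

We have X ~ Binomial(n=17, p=0.82).

P(X > 15) = 1 - P(X ≤ 15)
                = 1 - F(15)
                = 1 - 0.837874
                = 0.162126

So there's approximately a 16.2% chance that X exceeds 15.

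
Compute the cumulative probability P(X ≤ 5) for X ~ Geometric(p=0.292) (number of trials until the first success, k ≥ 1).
0.822104

We have X ~ Geometric(p=0.292) (number of trials until the first success, k ≥ 1).

The CDF gives us P(X ≤ k).

Using the CDF:
P(X ≤ 5) = 0.822104

This means there's approximately a 82.2% chance that X is at most 5.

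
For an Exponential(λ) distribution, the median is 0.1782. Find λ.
λ = 3.8897

For X ~ Exponential(λ), the CDF is F(x) = 1 - e^(-λx).
The median m satisfies F(m) = 0.5:
1 - e^(-λm) = 0.5
e^(-λm) = 0.5
λm = ln(2)
m = ln(2) / λ

Given m = 0.1782:
λ = ln(2) / 0.1782 = 0.693147 / 0.1782 = 3.8897

Verification: ln(2) / 3.8897 = 0.1782 ✓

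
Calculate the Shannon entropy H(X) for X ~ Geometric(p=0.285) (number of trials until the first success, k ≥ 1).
2.0969 nats

We have X ~ Geometric(p=0.285) (number of trials until the first success, k ≥ 1).

The Shannon entropy measures the uncertainty or information content of the distribution.

For a Geometric distribution with p=0.285 (number of trials until the first success, k ≥ 1):
H(X) = 2.0969 nats

(In bits, this would be 3.0252 bits.)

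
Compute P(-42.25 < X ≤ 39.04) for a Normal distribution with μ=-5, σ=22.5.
0.925940

We have X ~ Normal(μ=-5, σ=22.5).

To find P(-42.25 < X ≤ 39.04), we use:
P(-42.25 < X ≤ 39.04) = P(X ≤ 39.04) - P(X ≤ -42.25)
                 = F(39.04) - F(-42.25)
                 = 0.974846 - 0.048906
                 = 0.925940

So there's approximately a 92.6% chance that X falls in this range.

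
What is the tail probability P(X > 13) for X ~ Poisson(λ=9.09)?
0.078475

We have X ~ Poisson(λ=9.09).

P(X > 13) = 1 - P(X ≤ 13)
                = 1 - F(13)
                = 1 - 0.921525
                = 0.078475

So there's approximately a 7.8% chance that X exceeds 13.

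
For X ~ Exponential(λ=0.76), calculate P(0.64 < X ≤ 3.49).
0.544354

We have X ~ Exponential(λ=0.76).

To find P(0.64 < X ≤ 3.49), we use:
P(0.64 < X ≤ 3.49) = P(X ≤ 3.49) - P(X ≤ 0.64)
                 = F(3.49) - F(0.64)
                 = 0.929518 - 0.385164
                 = 0.544354

So there's approximately a 54.4% chance that X falls in this range.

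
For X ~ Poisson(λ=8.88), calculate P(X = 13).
0.047704

We have X ~ Poisson(λ=8.88).

For a Poisson distribution, the PMF gives us the probability of each outcome.

Using the PMF formula:
P(X = 13) = 0.047704

Rounded to 4 decimal places: 0.0477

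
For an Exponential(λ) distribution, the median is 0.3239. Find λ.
λ = 2.1400

For X ~ Exponential(λ), the CDF is F(x) = 1 - e^(-λx).
The median m satisfies F(m) = 0.5:
1 - e^(-λm) = 0.5
e^(-λm) = 0.5
λm = ln(2)
m = ln(2) / λ

Given m = 0.3239:
λ = ln(2) / 0.3239 = 0.693147 / 0.3239 = 2.1400

Verification: ln(2) / 2.1400 = 0.3239 ✓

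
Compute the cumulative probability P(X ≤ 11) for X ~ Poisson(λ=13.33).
0.320549

We have X ~ Poisson(λ=13.33).

The CDF gives us P(X ≤ k).

Using the CDF:
P(X ≤ 11) = 0.320549

This means there's approximately a 32.1% chance that X is at most 11.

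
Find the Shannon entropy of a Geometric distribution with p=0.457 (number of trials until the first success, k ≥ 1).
1.5086 nats

We have X ~ Geometric(p=0.457) (number of trials until the first success, k ≥ 1).

The Shannon entropy measures the uncertainty or information content of the distribution.

For a Geometric distribution with p=0.457 (number of trials until the first success, k ≥ 1):
H(X) = 1.5086 nats

(In bits, this would be 2.1765 bits.)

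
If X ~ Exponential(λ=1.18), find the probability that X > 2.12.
0.081954

We have X ~ Exponential(λ=1.18).

P(X > 2.12) = 1 - P(X ≤ 2.12)
                = 1 - F(2.12)
                = 1 - 0.918046
                = 0.081954

So there's approximately a 8.2% chance that X exceeds 2.12.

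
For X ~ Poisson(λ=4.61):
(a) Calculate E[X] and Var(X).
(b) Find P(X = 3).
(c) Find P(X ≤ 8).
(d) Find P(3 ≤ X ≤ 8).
(a) E[X] = 4.6100, Var(X) = 4.6100
(b) P(X = 3) = 0.162500
(c) P(X ≤ 8) = 0.954426
(d) P(3 ≤ X ≤ 8) = 0.792848

We have X ~ Poisson(λ=4.61).

(a) Moments:
E[X] = 4.6100
Var(X) = 4.6100
σ = √Var(X) = 2.1471

(b) Point probability using PMF:
P(X = 3) = 0.162500

(c) Cumulative probability using CDF:
P(X ≤ 8) = F(8) = 0.954426

(d) Range probability:
P(3 ≤ X ≤ 8) = P(X ≤ 8) - P(X ≤ 2)
                   = F(8) - F(2)
                   = 0.954426 - 0.161578
                   = 0.792848

This means approximately 79.3% of outcomes fall in the interval [3, 8].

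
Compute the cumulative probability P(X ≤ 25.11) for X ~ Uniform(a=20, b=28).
0.638750

We have X ~ Uniform(a=20, b=28).

The CDF gives us P(X ≤ k).

Using the CDF:
P(X ≤ 25.11) = 0.638750

This means there's approximately a 63.9% chance that X is at most 25.11.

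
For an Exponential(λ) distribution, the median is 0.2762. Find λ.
λ = 2.5096

For X ~ Exponential(λ), the CDF is F(x) = 1 - e^(-λx).
The median m satisfies F(m) = 0.5:
1 - e^(-λm) = 0.5
e^(-λm) = 0.5
λm = ln(2)
m = ln(2) / λ

Given m = 0.2762:
λ = ln(2) / 0.2762 = 0.693147 / 0.2762 = 2.5096

Verification: ln(2) / 2.5096 = 0.2762 ✓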